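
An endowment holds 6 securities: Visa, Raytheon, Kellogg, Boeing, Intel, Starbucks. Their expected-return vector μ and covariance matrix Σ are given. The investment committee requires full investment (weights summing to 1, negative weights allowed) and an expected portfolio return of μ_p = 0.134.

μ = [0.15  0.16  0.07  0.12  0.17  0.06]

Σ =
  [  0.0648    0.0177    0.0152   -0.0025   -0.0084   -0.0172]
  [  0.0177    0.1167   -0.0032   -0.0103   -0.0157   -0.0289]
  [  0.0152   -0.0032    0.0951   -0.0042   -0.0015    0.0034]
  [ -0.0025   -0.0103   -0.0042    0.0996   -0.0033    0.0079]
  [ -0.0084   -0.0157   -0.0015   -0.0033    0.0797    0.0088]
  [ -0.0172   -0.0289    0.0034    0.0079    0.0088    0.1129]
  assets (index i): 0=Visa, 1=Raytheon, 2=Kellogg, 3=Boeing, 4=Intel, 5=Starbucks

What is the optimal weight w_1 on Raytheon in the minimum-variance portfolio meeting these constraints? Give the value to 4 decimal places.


p=Σ⁻¹μ = [2.3957  1.7661  0.4837  1.4762  2.6909  1.0209]
q=Σ⁻¹𝟙 = [15.6759  12.6225  8.7680  11.6749  15.9927  12.1491]
a=μᵀp=1.371631  b=𝟙ᵀp=9.833438  c=𝟙ᵀq=76.883116  D=ac−b²=8.758753
λ₁=(c·0.134−b)/D = (76.883116·0.134−9.833438)/8.758753 = 0.053535
λ₂=(a−b·0.134)/D = (1.371631−9.833438·0.134)/8.758753 = 0.006160
w* = 0.053535·p + 0.006160·q:
  w_0 = 0.053535·2.3957 + 0.006160·15.6759 = 0.2248  (Visa)
  w_1 = 0.053535·1.7661 + 0.006160·12.6225 = 0.1723  (Raytheon)
  w_2 = 0.053535·0.4837 + 0.006160·8.7680 = 0.0799  (Kellogg)
  w_3 = 0.053535·1.4762 + 0.006160·11.6749 = 0.1509  (Boeing)
  w_4 = 0.053535·2.6909 + 0.006160·15.9927 = 0.2426  (Intel)
  w_5 = 0.053535·1.0209 + 0.006160·12.1491 = 0.1295  (Starbucks)
Σw_i=1.0000  μᵀw=0.1340
σ²=wᵀΣw=λ₁·μ_p+λ₂ = 0.053535·0.134 + 0.006160 = 0.013333 ≈ 0.0133

0.1723


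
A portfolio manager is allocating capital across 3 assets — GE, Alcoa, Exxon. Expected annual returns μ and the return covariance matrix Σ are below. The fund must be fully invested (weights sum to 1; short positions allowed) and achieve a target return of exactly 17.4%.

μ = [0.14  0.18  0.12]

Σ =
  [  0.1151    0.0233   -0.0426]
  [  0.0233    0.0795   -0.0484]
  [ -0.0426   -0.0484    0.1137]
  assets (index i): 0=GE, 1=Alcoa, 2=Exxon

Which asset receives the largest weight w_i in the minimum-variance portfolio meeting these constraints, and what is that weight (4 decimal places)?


Alcoa (0.9273)

p=Σ⁻¹μ = [1.6688  3.7771  3.2885]
q=Σ⁻¹𝟙 = [12.6626  23.0957  23.3708]
a=μᵀp=1.308142  b=𝟙ᵀp=8.734483  c=𝟙ᵀq=59.129082  D=ac−b²=1.058017
λ₁=(c·0.174−b)/D = (59.129082·0.174−8.734483)/1.058017 = 1.468764
λ₂=(a−b·0.174)/D = (1.308142−8.734483·0.174)/1.058017 = -0.200052
w* = 1.468764·p + -0.200052·q:
  w_0 = 1.468764·1.6688 + -0.200052·12.6626 = -0.0820  (GE)
  w_1 = 1.468764·3.7771 + -0.200052·23.0957 = 0.9273  (Alcoa)
  w_2 = 1.468764·3.2885 + -0.200052·23.3708 = 0.1547  (Exxon)
Σw_i=1.0000  μᵀw=0.1740
σ²=wᵀΣw=λ₁·μ_p+λ₂ = 1.468764·0.174 + -0.200052 = 0.055513 ≈ 0.0555


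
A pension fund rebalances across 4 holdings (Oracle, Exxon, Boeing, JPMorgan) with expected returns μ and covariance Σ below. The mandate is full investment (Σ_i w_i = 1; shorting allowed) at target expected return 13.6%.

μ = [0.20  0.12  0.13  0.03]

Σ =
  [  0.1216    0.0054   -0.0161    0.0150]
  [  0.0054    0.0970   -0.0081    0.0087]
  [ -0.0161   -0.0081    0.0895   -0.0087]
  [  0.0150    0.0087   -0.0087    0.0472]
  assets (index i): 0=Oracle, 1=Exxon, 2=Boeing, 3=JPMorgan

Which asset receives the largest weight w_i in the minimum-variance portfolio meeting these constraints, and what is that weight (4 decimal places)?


p=Σ⁻¹μ = [1.8197  1.2799  1.9126  0.1739]
q=Σ⁻¹𝟙 = [7.3722  9.3877  15.2864  19.9308]
a=μᵀp=0.771381  b=𝟙ᵀp=5.186116  c=𝟙ᵀq=51.977125  D=ac−b²=13.198359
λ₁=(c·0.136−b)/D = (51.977125·0.136−5.186116)/13.198359 = 0.142652
λ₂=(a−b·0.136)/D = (0.771381−5.186116·0.136)/13.198359 = 0.005006
w* = 0.142652·p + 0.005006·q:
  w_0 = 0.142652·1.8197 + 0.005006·7.3722 = 0.2965  (Oracle)
  w_1 = 0.142652·1.2799 + 0.005006·9.3877 = 0.2296  (Exxon)
  w_2 = 0.142652·1.9126 + 0.005006·15.2864 = 0.3494  (Boeing)
  w_3 = 0.142652·0.1739 + 0.005006·19.9308 = 0.1246  (JPMorgan)
Σw_i=1.0000  μᵀw=0.1360
σ²=wᵀΣw=λ₁·μ_p+λ₂ = 0.142652·0.136 + 0.005006 = 0.024407 ≈ 0.0244

Boeing (0.3494)


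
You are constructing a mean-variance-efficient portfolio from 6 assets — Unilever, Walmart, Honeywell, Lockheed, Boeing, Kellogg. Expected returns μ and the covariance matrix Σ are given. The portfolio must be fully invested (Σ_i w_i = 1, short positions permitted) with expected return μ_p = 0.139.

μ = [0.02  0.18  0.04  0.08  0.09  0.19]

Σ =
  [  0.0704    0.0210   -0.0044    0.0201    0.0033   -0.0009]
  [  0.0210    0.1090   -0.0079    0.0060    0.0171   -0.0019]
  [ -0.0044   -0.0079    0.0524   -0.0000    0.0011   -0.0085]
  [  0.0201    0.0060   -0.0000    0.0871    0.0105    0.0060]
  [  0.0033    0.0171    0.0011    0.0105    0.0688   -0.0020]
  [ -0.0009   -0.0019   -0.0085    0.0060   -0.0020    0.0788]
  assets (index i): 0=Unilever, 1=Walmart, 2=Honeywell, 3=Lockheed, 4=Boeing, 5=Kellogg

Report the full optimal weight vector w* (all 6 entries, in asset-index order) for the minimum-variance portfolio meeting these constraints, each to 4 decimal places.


-0.0325  0.2380  0.2115  0.0865  0.1290  0.3674

g=Σ⁻¹μ = [-0.3092  1.6883  1.3915  0.5918  0.8656  2.5754]
h=Σ⁻¹𝟙 = [11.6188  6.7705  23.3288  5.8938  11.4684  15.3450]
a=μᵀg=0.967940  b=𝟙ᵀg=6.803436  c=𝟙ᵀh=74.425343  D=ac−b²=25.752545
λ₁=(c·0.139−b)/D = (74.425343·0.139−6.803436)/25.752545 = 0.137528
λ₂=(a−b·0.139)/D = (0.967940−6.803436·0.139)/25.752545 = 0.000864
w* = 0.137528·g + 0.000864·h:
  w_0 = 0.137528·-0.3092 + 0.000864·11.6188 = -0.0325  (Unilever)
  w_1 = 0.137528·1.6883 + 0.000864·6.7705 = 0.2380  (Walmart)
  w_2 = 0.137528·1.3915 + 0.000864·23.3288 = 0.2115  (Honeywell)
  w_3 = 0.137528·0.5918 + 0.000864·5.8938 = 0.0865  (Lockheed)
  w_4 = 0.137528·0.8656 + 0.000864·11.4684 = 0.1290  (Boeing)
  w_5 = 0.137528·2.5754 + 0.000864·15.3450 = 0.3674  (Kellogg)
Σw_i=1.0000  μᵀw=0.1390
σ²=wᵀΣw=λ₁·μ_p+λ₂ = 0.137528·0.139 + 0.000864 = 0.019981 ≈ 0.0200


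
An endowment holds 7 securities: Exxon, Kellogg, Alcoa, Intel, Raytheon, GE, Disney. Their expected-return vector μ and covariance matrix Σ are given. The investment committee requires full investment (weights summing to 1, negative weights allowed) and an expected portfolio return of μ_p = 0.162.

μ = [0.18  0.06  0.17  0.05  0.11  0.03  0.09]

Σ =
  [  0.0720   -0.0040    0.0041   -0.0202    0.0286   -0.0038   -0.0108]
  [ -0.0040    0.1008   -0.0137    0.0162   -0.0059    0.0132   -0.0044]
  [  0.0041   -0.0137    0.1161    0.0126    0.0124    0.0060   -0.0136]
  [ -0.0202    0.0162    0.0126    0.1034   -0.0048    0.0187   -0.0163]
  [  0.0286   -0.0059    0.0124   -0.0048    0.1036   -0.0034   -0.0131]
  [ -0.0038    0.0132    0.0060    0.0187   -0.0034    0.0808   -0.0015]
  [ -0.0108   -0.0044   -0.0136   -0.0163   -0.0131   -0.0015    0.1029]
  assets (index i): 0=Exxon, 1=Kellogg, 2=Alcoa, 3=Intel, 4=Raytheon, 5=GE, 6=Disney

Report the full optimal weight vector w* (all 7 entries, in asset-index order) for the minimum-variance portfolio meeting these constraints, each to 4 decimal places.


0.5186  0.0708  0.2860  0.0797  -0.0108  -0.1328  0.1885

g=Σ⁻¹μ = [2.8220  0.8374  1.4990  0.9801  0.4028  0.0759  1.6124]
h=Σ⁻¹𝟙 = [17.2006  9.8490  8.5337  11.7091  7.2974  8.8364  15.9851]
a=μᵀg=1.053744  b=𝟙ᵀg=8.229698  c=𝟙ᵀh=79.411266  D=ac−b²=15.951215
λ₁=(c·0.162−b)/D = (79.411266·0.162−8.229698)/15.951215 = 0.290569
λ₂=(a−b·0.162)/D = (1.053744−8.229698·0.162)/15.951215 = -0.017520
w* = 0.290569·g + -0.017520·h:
  w_0 = 0.290569·2.8220 + -0.017520·17.2006 = 0.5186  (Exxon)
  w_1 = 0.290569·0.8374 + -0.017520·9.8490 = 0.0708  (Kellogg)
  w_2 = 0.290569·1.4990 + -0.017520·8.5337 = 0.2860  (Alcoa)
  w_3 = 0.290569·0.9801 + -0.017520·11.7091 = 0.0797  (Intel)
  w_4 = 0.290569·0.4028 + -0.017520·7.2974 = -0.0108  (Raytheon)
  w_5 = 0.290569·0.0759 + -0.017520·8.8364 = -0.1328  (GE)
  w_6 = 0.290569·1.6124 + -0.017520·15.9851 = 0.1885  (Disney)
Σw_i=1.0000  μᵀw=0.1620
σ²=wᵀΣw=λ₁·μ_p+λ₂ = 0.290569·0.162 + -0.017520 = 0.029552 ≈ 0.0296


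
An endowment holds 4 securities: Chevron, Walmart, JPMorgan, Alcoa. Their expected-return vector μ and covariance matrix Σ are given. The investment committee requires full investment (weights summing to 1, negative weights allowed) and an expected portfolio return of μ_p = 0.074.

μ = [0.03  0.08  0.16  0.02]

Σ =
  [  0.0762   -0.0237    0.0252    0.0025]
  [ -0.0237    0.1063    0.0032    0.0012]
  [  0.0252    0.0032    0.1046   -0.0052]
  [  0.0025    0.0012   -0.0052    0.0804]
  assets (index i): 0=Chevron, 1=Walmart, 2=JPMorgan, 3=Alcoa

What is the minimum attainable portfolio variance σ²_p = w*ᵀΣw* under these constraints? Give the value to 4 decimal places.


p=Σ⁻¹μ = [0.1149  0.7294  1.4961  0.3311]
q=Σ⁻¹𝟙 = [14.4641  12.3045  6.3062  12.2123]
a=μᵀp=0.307799  b=𝟙ᵀp=2.671527  c=𝟙ᵀq=45.287137  D=ac−b²=6.802260
λ₁=(c·0.074−b)/D = (45.287137·0.074−2.671527)/6.802260 = 0.099926
λ₂=(a−b·0.074)/D = (0.307799−2.671527·0.074)/6.802260 = 0.016187
w* = 0.099926·p + 0.016187·q:
  w_0 = 0.099926·0.1149 + 0.016187·14.4641 = 0.2456  (Chevron)
  w_1 = 0.099926·0.7294 + 0.016187·12.3045 = 0.2721  (Walmart)
  w_2 = 0.099926·1.4961 + 0.016187·6.3062 = 0.2516  (JPMorgan)
  w_3 = 0.099926·0.3311 + 0.016187·12.2123 = 0.2308  (Alcoa)
Σw_i=1.0000  μᵀw=0.0740
σ²=wᵀΣw=λ₁·μ_p+λ₂ = 0.099926·0.074 + 0.016187 = 0.023581 ≈ 0.0236

0.0236


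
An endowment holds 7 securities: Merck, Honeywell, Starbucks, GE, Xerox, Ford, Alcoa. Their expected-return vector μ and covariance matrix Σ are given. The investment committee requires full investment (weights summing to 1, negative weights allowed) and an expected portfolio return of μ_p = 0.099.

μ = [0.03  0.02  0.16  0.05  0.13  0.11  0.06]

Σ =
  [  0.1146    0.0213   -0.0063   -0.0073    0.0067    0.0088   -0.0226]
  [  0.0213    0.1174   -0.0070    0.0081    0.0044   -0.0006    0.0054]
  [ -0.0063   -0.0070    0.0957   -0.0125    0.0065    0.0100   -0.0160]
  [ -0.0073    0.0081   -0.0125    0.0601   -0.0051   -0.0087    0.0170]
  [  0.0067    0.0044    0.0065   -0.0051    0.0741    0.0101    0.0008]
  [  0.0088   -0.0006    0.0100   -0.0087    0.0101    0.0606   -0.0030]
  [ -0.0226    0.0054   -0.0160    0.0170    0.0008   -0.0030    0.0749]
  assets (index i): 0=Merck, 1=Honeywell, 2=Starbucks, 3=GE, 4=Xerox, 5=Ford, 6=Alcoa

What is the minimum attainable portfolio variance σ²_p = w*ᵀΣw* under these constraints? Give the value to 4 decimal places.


g=Σ⁻¹μ = [0.4575  0.0101  1.8016  1.2889  1.4338  1.4508  1.0735]
h=Σ⁻¹𝟙 = [11.1782  5.0274  14.4434  18.8317  10.0917  14.3406  15.6393]
a=μᵀg=0.777012  b=𝟙ᵀg=7.516172  c=𝟙ᵀh=89.552315  D=ac−b²=13.090372
λ₁=(c·0.099−b)/D = (89.552315·0.099−7.516172)/13.090372 = 0.103092
λ₂=(a−b·0.099)/D = (0.777012−7.516172·0.099)/13.090372 = 0.002514
w* = 0.103092·g + 0.002514·h:
  w_0 = 0.103092·0.4575 + 0.002514·11.1782 = 0.0753  (Merck)
  w_1 = 0.103092·0.0101 + 0.002514·5.0274 = 0.0137  (Honeywell)
  w_2 = 0.103092·1.8016 + 0.002514·14.4434 = 0.2220  (Starbucks)
  w_3 = 0.103092·1.2889 + 0.002514·18.8317 = 0.1802  (GE)
  w_4 = 0.103092·1.4338 + 0.002514·10.0917 = 0.1732  (Xerox)
  w_5 = 0.103092·1.4508 + 0.002514·14.3406 = 0.1856  (Ford)
  w_6 = 0.103092·1.0735 + 0.002514·15.6393 = 0.1500  (Alcoa)
Σw_i=1.0000  μᵀw=0.0990
σ²=wᵀΣw=λ₁·μ_p+λ₂ = 0.103092·0.099 + 0.002514 = 0.012720 ≈ 0.0127

0.0127


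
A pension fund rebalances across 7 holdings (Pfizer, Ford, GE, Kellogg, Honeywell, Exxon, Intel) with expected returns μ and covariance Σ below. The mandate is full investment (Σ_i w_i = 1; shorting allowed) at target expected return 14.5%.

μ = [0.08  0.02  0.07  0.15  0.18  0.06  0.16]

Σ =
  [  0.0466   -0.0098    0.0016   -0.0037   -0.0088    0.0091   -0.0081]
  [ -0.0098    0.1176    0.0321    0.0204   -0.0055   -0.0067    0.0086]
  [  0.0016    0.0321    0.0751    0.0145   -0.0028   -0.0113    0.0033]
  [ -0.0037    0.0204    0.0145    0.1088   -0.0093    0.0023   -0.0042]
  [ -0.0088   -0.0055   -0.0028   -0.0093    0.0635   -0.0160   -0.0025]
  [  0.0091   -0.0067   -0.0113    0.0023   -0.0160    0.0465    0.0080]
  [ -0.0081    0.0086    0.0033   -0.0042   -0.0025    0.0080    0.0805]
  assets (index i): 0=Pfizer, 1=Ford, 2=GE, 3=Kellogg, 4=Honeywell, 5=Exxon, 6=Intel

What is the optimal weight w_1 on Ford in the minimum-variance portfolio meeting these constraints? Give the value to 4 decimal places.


u=Σ⁻¹μ = [2.6012  -0.0241  0.8916  1.7458  4.0599  1.9194  2.2418]
v=Σ⁻¹𝟙 = [25.5793  7.6949  12.4806  9.3510  29.4698  28.2092  12.2622]
a=μᵀu=1.736531  b=𝟙ᵀu=13.435591  c=𝟙ᵀv=125.046896  D=ac−b²=36.632657
λ₁=(c·0.145−b)/D = (125.046896·0.145−13.435591)/36.632657 = 0.128197
λ₂=(a−b·0.145)/D = (1.736531−13.435591·0.145)/36.632657 = -0.005777
w* = 0.128197·u + -0.005777·v:
  w_0 = 0.128197·2.6012 + -0.005777·25.5793 = 0.1857  (Pfizer)
  w_1 = 0.128197·-0.0241 + -0.005777·7.6949 = -0.0475  (Ford)
  w_2 = 0.128197·0.8916 + -0.005777·12.4806 = 0.0422  (GE)
  w_3 = 0.128197·1.7458 + -0.005777·9.3510 = 0.1698  (Kellogg)
  w_4 = 0.128197·4.0599 + -0.005777·29.4698 = 0.3502  (Honeywell)
  w_5 = 0.128197·1.9194 + -0.005777·28.2092 = 0.0831  (Exxon)
  w_6 = 0.128197·2.2418 + -0.005777·12.2622 = 0.2165  (Intel)
Σw_i=1.0000  μᵀw=0.1450
σ²=wᵀΣw=λ₁·μ_p+λ₂ = 0.128197·0.145 + -0.005777 = 0.012812 ≈ 0.0128

-0.0475


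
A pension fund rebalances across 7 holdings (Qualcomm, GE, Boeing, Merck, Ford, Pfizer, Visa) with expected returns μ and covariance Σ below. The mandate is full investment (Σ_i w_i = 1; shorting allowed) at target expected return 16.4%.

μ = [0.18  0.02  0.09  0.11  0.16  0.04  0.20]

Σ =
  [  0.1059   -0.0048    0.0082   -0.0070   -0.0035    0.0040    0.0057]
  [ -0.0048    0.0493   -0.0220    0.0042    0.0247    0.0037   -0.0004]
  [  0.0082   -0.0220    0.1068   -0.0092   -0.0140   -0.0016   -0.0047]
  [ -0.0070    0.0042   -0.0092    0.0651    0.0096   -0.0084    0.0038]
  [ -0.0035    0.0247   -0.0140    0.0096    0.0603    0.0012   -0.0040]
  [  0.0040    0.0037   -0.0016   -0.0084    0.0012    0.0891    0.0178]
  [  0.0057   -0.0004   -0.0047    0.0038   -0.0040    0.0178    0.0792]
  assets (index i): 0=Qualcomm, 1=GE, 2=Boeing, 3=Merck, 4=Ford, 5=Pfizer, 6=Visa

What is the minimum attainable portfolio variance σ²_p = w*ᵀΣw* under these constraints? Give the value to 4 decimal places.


0.0170

g=Σ⁻¹μ = [1.6399  -0.5914  1.2559  1.4570  3.2210  0.0028  2.5709]
h=Σ⁻¹𝟙 = [9.6377  21.4746  16.3898  16.4526  10.0469  9.4917  10.5985]
a=μᵀg=1.586304  b=𝟙ᵀg=9.556018  c=𝟙ᵀh=94.091795  D=ac−b²=57.940730
λ₁=(c·0.164−b)/D = (94.091795·0.164−9.556018)/57.940730 = 0.101397
λ₂=(a−b·0.164)/D = (1.586304−9.556018·0.164)/57.940730 = 0.000330
w* = 0.101397·g + 0.000330·h:
  w_0 = 0.101397·1.6399 + 0.000330·9.6377 = 0.1695  (Qualcomm)
  w_1 = 0.101397·-0.5914 + 0.000330·21.4746 = -0.0529  (GE)
  w_2 = 0.101397·1.2559 + 0.000330·16.3898 = 0.1327  (Boeing)
  w_3 = 0.101397·1.4570 + 0.000330·16.4526 = 0.1532  (Merck)
  w_4 = 0.101397·3.2210 + 0.000330·10.0469 = 0.3299  (Ford)
  w_5 = 0.101397·0.0028 + 0.000330·9.4917 = 0.0034  (Pfizer)
  w_6 = 0.101397·2.5709 + 0.000330·10.5985 = 0.2642  (Visa)
Σw_i=1.0000  μᵀw=0.1640
σ²=wᵀΣw=λ₁·μ_p+λ₂ = 0.101397·0.164 + 0.000330 = 0.016959 ≈ 0.0170


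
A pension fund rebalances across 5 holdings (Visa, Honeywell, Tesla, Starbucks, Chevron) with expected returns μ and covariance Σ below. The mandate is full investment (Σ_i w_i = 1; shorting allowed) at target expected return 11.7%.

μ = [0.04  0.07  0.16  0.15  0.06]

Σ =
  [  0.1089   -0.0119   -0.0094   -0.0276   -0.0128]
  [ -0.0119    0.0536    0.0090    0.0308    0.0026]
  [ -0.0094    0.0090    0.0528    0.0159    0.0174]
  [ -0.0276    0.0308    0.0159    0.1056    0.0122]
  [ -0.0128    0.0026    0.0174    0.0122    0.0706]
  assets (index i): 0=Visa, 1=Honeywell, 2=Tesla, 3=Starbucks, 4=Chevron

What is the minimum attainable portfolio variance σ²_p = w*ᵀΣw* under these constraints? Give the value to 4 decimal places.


p=Σ⁻¹μ = [0.9488  0.4045  2.7479  1.1210  0.1360]
q=Σ⁻¹𝟙 = [14.8412  16.1187  13.2702  5.2533  12.0831]
a=μᵀp=0.682237  b=𝟙ᵀp=5.358170  c=𝟙ᵀq=61.566485  D=ac−b²=13.292939
λ₁=(c·0.117−b)/D = (61.566485·0.117−5.358170)/13.292939 = 0.138804
λ₂=(a−b·0.117)/D = (0.682237−5.358170·0.117)/13.292939 = 0.004162
w* = 0.138804·p + 0.004162·q:
  w_0 = 0.138804·0.9488 + 0.004162·14.8412 = 0.1935  (Visa)
  w_1 = 0.138804·0.4045 + 0.004162·16.1187 = 0.1232  (Honeywell)
  w_2 = 0.138804·2.7479 + 0.004162·13.2702 = 0.4367  (Tesla)
  w_3 = 0.138804·1.1210 + 0.004162·5.2533 = 0.1775  (Starbucks)
  w_4 = 0.138804·0.1360 + 0.004162·12.0831 = 0.0692  (Chevron)
Σw_i=1.0000  μᵀw=0.1170
σ²=wᵀΣw=λ₁·μ_p+λ₂ = 0.138804·0.117 + 0.004162 = 0.020402 ≈ 0.0204

0.0204


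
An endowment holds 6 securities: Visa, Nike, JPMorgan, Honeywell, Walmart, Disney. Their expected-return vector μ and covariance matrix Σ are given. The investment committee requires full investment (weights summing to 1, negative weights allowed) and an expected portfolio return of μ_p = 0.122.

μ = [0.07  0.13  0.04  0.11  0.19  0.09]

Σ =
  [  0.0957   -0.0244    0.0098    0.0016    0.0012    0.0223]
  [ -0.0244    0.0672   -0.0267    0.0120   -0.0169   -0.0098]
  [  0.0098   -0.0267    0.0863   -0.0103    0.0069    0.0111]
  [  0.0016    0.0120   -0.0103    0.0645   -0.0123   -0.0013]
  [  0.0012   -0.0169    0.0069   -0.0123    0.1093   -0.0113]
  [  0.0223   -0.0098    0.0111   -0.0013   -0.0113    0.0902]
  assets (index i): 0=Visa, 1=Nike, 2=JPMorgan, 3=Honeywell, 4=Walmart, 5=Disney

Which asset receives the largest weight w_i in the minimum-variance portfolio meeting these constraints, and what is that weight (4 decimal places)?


Nike (0.2990)

x=Σ⁻¹μ = [1.0940  3.3116  1.2102  1.7563  2.4915  1.2756]
y=Σ⁻¹𝟙 = [13.1038  29.6284  18.5163  15.7657  15.3221  10.9340]
a=μᵀx=1.336866  b=𝟙ᵀx=11.139089  c=𝟙ᵀy=103.270248  D=ac−b²=13.979195
λ₁=(c·0.122−b)/D = (103.270248·0.122−11.139089)/13.979195 = 0.104432
λ₂=(a−b·0.122)/D = (1.336866−11.139089·0.122)/13.979195 = -0.001581
w* = 0.104432·x + -0.001581·y:
  w_0 = 0.104432·1.0940 + -0.001581·13.1038 = 0.0935  (Visa)
  w_1 = 0.104432·3.3116 + -0.001581·29.6284 = 0.2990  (Nike)
  w_2 = 0.104432·1.2102 + -0.001581·18.5163 = 0.0971  (JPMorgan)
  w_3 = 0.104432·1.7563 + -0.001581·15.7657 = 0.1585  (Honeywell)
  w_4 = 0.104432·2.4915 + -0.001581·15.3221 = 0.2360  (Walmart)
  w_5 = 0.104432·1.2756 + -0.001581·10.9340 = 0.1159  (Disney)
Σw_i=1.0000  μᵀw=0.1220
σ²=wᵀΣw=λ₁·μ_p+λ₂ = 0.104432·0.122 + -0.001581 = 0.011160 ≈ 0.0112


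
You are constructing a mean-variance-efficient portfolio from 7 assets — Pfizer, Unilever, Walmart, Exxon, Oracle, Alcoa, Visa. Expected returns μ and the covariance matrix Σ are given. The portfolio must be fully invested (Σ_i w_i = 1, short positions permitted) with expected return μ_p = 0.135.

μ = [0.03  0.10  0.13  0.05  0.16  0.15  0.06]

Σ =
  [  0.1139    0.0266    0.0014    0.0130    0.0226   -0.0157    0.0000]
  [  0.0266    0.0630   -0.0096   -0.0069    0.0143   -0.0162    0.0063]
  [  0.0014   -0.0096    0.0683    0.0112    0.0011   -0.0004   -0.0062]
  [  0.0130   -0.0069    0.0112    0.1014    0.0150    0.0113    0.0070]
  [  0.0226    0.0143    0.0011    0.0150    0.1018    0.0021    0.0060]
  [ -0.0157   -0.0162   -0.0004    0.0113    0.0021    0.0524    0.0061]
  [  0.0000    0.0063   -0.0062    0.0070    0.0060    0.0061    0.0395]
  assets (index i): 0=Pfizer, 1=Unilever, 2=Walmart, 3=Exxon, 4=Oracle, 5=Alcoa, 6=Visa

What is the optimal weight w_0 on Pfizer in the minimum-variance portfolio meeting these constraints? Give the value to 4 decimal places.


-0.0226

p=Σ⁻¹μ = [-0.0659  2.5333  2.3702  -0.2039  1.1142  3.5497  0.8057]
q=Σ⁻¹𝟙 = [6.1118  19.9512  18.6109  3.8459  3.2125  23.9166  20.1926]
a=μᵀp=1.308342  b=𝟙ᵀp=10.103232  c=𝟙ᵀq=95.841514  D=ac−b²=23.318225
λ₁=(c·0.135−b)/D = (95.841514·0.135−10.103232)/23.318225 = 0.121595
λ₂=(a−b·0.135)/D = (1.308342−10.103232·0.135)/23.318225 = -0.002384
w* = 0.121595·p + -0.002384·q:
  w_0 = 0.121595·-0.0659 + -0.002384·6.1118 = -0.0226  (Pfizer)
  w_1 = 0.121595·2.5333 + -0.002384·19.9512 = 0.2605  (Unilever)
  w_2 = 0.121595·2.3702 + -0.002384·18.6109 = 0.2438  (Walmart)
  w_3 = 0.121595·-0.2039 + -0.002384·3.8459 = -0.0340  (Exxon)
  w_4 = 0.121595·1.1142 + -0.002384·3.2125 = 0.1278  (Oracle)
  w_5 = 0.121595·3.5497 + -0.002384·23.9166 = 0.3746  (Alcoa)
  w_6 = 0.121595·0.8057 + -0.002384·20.1926 = 0.0498  (Visa)
Σw_i=1.0000  μᵀw=0.1350
σ²=wᵀΣw=λ₁·μ_p+λ₂ = 0.121595·0.135 + -0.002384 = 0.014031 ≈ 0.0140


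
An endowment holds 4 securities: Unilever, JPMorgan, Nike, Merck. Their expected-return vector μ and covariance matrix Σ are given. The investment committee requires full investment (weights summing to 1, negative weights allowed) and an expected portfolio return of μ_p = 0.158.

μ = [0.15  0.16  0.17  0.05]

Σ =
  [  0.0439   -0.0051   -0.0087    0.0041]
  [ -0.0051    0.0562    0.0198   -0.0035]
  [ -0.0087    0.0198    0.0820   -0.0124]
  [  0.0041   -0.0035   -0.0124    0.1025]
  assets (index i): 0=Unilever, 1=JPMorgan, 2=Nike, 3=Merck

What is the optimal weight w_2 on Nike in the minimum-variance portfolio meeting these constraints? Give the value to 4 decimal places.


0.2332

g=Σ⁻¹μ = [4.0460  2.5558  1.9841  0.6533]
h=Σ⁻¹𝟙 = [26.1809  16.3854  12.6493  10.7986]
a=μᵀg=1.385781  b=𝟙ᵀg=9.239117  c=𝟙ᵀh=66.014259  D=ac−b²=6.120018
λ₁=(c·0.158−b)/D = (66.014259·0.158−9.239117)/6.120018 = 0.194629
λ₂=(a−b·0.158)/D = (1.385781−9.239117·0.158)/6.120018 = -0.012091
w* = 0.194629·g + -0.012091·h:
  w_0 = 0.194629·4.0460 + -0.012091·26.1809 = 0.4709  (Unilever)
  w_1 = 0.194629·2.5558 + -0.012091·16.3854 = 0.2993  (JPMorgan)
  w_2 = 0.194629·1.9841 + -0.012091·12.6493 = 0.2332  (Nike)
  w_3 = 0.194629·0.6533 + -0.012091·10.7986 = -0.0034  (Merck)
Σw_i=1.0000  μᵀw=0.1580
σ²=wᵀΣw=λ₁·μ_p+λ₂ = 0.194629·0.158 + -0.012091 = 0.018660 ≈ 0.0187


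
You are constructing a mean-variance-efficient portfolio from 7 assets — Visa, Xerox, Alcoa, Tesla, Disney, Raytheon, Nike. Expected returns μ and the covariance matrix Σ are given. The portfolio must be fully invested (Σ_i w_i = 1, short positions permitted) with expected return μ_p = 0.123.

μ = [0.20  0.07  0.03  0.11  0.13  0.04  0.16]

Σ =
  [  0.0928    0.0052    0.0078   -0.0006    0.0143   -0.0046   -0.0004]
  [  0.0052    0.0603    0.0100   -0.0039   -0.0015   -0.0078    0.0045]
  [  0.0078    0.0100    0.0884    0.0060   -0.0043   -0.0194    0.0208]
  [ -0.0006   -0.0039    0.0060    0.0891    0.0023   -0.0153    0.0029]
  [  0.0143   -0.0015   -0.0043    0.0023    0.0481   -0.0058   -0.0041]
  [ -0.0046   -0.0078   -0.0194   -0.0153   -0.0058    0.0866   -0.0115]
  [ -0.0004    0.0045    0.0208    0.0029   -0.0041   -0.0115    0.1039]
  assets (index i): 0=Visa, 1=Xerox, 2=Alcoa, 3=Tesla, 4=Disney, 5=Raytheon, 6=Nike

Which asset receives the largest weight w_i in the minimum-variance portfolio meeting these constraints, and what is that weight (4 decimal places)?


g=Σ⁻¹μ = [1.7970  1.2057  -0.0500  1.4064  2.4355  1.2927  1.7046]
h=Σ⁻¹𝟙 = [6.4518  17.6754  11.3622  14.0293  23.1474  21.3166  9.4905]
a=μᵀg=1.238074  b=𝟙ᵀg=9.792042  c=𝟙ᵀh=103.473279  D=ac−b²=32.223460
λ₁=(c·0.123−b)/D = (103.473279·0.123−9.792042)/32.223460 = 0.091088
λ₂=(a−b·0.123)/D = (1.238074−9.792042·0.123)/32.223460 = 0.001044
w* = 0.091088·g + 0.001044·h:
  w_0 = 0.091088·1.7970 + 0.001044·6.4518 = 0.1704  (Visa)
  w_1 = 0.091088·1.2057 + 0.001044·17.6754 = 0.1283  (Xerox)
  w_2 = 0.091088·-0.0500 + 0.001044·11.3622 = 0.0073  (Alcoa)
  w_3 = 0.091088·1.4064 + 0.001044·14.0293 = 0.1428  (Tesla)
  w_4 = 0.091088·2.4355 + 0.001044·23.1474 = 0.2460  (Disney)
  w_5 = 0.091088·1.2927 + 0.001044·21.3166 = 0.1400  (Raytheon)
  w_6 = 0.091088·1.7046 + 0.001044·9.4905 = 0.1652  (Nike)
Σw_i=1.0000  μᵀw=0.1230
σ²=wᵀΣw=λ₁·μ_p+λ₂ = 0.091088·0.123 + 0.001044 = 0.012248 ≈ 0.0122

Disney (0.2460)


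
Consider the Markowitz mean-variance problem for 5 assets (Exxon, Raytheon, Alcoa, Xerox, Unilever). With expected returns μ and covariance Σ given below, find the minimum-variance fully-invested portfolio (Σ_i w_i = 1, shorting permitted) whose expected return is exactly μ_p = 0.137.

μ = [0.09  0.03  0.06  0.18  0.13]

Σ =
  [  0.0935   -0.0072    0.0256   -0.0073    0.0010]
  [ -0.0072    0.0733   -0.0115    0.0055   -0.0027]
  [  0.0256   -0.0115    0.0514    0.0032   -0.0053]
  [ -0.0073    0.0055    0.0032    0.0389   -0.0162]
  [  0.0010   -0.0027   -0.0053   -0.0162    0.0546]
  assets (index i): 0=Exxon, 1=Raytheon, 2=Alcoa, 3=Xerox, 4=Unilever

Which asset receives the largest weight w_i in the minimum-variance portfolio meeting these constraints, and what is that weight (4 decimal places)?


x=Σ⁻¹μ = [1.2791  0.3018  0.6398  6.6016  4.3933]
y=Σ⁻¹𝟙 = [9.1274  16.0042  19.4734  36.7734  31.7403]
a=μᵀx=1.921962  b=𝟙ᵀx=13.215459  c=𝟙ᵀy=113.118816  D=ac−b²=42.761687
λ₁=(c·0.137−b)/D = (113.118816·0.137−13.215459)/42.761687 = 0.053361
λ₂=(a−b·0.137)/D = (1.921962−13.215459·0.137)/42.761687 = 0.002606
w* = 0.053361·x + 0.002606·y:
  w_0 = 0.053361·1.2791 + 0.002606·9.1274 = 0.0920  (Exxon)
  w_1 = 0.053361·0.3018 + 0.002606·16.0042 = 0.0578  (Raytheon)
  w_2 = 0.053361·0.6398 + 0.002606·19.4734 = 0.0849  (Alcoa)
  w_3 = 0.053361·6.6016 + 0.002606·36.7734 = 0.4481  (Xerox)
  w_4 = 0.053361·4.3933 + 0.002606·31.7403 = 0.3172  (Unilever)
Σw_i=1.0000  μᵀw=0.1370
σ²=wᵀΣw=λ₁·μ_p+λ₂ = 0.053361·0.137 + 0.002606 = 0.009917 ≈ 0.0099

Xerox (0.4481)


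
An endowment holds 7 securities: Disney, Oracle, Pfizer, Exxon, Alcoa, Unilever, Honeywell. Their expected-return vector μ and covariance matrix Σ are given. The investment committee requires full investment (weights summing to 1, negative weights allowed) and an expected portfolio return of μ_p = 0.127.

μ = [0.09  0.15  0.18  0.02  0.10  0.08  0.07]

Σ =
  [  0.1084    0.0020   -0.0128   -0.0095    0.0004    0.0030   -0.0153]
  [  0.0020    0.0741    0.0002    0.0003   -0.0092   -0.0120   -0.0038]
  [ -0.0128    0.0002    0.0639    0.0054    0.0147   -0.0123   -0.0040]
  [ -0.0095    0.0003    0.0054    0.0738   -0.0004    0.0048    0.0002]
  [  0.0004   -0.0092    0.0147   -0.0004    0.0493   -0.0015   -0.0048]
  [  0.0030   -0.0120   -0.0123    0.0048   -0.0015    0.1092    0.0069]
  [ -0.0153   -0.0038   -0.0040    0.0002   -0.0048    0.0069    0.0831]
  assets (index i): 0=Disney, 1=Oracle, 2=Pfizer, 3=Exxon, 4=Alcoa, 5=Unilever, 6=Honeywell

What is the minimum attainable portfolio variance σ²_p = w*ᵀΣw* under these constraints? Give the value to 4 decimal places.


0.0116

u=Σ⁻¹μ = [1.2955  2.4681  2.9740  0.1356  1.7605  1.2370  1.3356]
v=Σ⁻¹𝟙 = [13.8369  18.2868  15.5827  13.4575  20.9863  11.2015  16.4173]
a=μᵀu=1.393346  b=𝟙ᵀu=11.206328  c=𝟙ᵀv=109.768905  D=ac−b²=27.364269
λ₁=(c·0.127−b)/D = (109.768905·0.127−11.206328)/27.364269 = 0.099923
λ₂=(a−b·0.127)/D = (1.393346−11.206328·0.127)/27.364269 = -0.001091
w* = 0.099923·u + -0.001091·v:
  w_0 = 0.099923·1.2955 + -0.001091·13.8369 = 0.1144  (Disney)
  w_1 = 0.099923·2.4681 + -0.001091·18.2868 = 0.2267  (Oracle)
  w_2 = 0.099923·2.9740 + -0.001091·15.5827 = 0.2802  (Pfizer)
  w_3 = 0.099923·0.1356 + -0.001091·13.4575 = -0.0011  (Exxon)
  w_4 = 0.099923·1.7605 + -0.001091·20.9863 = 0.1530  (Alcoa)
  w_5 = 0.099923·1.2370 + -0.001091·11.2015 = 0.1114  (Unilever)
  w_6 = 0.099923·1.3356 + -0.001091·16.4173 = 0.1155  (Honeywell)
Σw_i=1.0000  μᵀw=0.1270
σ²=wᵀΣw=λ₁·μ_p+λ₂ = 0.099923·0.127 + -0.001091 = 0.011599 ≈ 0.0116


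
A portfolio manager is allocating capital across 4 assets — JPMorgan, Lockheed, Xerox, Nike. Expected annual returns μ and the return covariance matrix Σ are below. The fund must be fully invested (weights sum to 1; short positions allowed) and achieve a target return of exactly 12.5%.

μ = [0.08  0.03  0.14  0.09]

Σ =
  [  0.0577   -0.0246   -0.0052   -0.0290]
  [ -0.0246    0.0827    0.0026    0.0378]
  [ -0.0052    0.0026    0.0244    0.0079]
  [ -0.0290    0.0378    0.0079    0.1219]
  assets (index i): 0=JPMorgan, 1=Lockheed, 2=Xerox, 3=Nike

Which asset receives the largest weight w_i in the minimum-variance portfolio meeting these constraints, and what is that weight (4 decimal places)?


Xerox (0.7226)

g=Σ⁻¹μ = [2.5649  0.5808  5.9694  0.7815]
h=Σ⁻¹𝟙 = [32.3576  16.7428  43.5416  7.8877]
a=μᵀg=1.128667  b=𝟙ᵀg=9.896614  c=𝟙ᵀh=100.529779  D=ac−b²=15.521671
λ₁=(c·0.125−b)/D = (100.529779·0.125−9.896614)/15.521671 = 0.171992
λ₂=(a−b·0.125)/D = (1.128667−9.896614·0.125)/15.521671 = -0.006984
w* = 0.171992·g + -0.006984·h:
  w_0 = 0.171992·2.5649 + -0.006984·32.3576 = 0.2151  (JPMorgan)
  w_1 = 0.171992·0.5808 + -0.006984·16.7428 = -0.0170  (Lockheed)
  w_2 = 0.171992·5.9694 + -0.006984·43.5416 = 0.7226  (Xerox)
  w_3 = 0.171992·0.7815 + -0.006984·7.8877 = 0.0793  (Nike)
Σw_i=1.0000  μᵀw=0.1250
σ²=wᵀΣw=λ₁·μ_p+λ₂ = 0.171992·0.125 + -0.006984 = 0.014515 ≈ 0.0145


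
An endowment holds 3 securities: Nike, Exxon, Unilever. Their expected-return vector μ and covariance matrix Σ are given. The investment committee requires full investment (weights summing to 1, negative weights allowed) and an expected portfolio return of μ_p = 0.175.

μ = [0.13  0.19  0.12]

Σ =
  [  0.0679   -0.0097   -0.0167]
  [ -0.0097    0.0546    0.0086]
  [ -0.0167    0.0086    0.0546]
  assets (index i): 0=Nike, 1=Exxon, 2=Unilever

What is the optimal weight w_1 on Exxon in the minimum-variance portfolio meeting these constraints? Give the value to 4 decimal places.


0.7522

x=Σ⁻¹μ = [3.0624  3.6200  2.5643]
y=Σ⁻¹𝟙 = [22.9206  18.8660  22.3540]
a=μᵀx=1.393630  b=𝟙ᵀx=9.246709  c=𝟙ᵀy=64.140665  D=ac−b²=3.886711
λ₁=(c·0.175−b)/D = (64.140665·0.175−9.246709)/3.886711 = 0.508890
λ₂=(a−b·0.175)/D = (1.393630−9.246709·0.175)/3.886711 = -0.057772
w* = 0.508890·x + -0.057772·y:
  w_0 = 0.508890·3.0624 + -0.057772·22.9206 = 0.2343  (Nike)
  w_1 = 0.508890·3.6200 + -0.057772·18.8660 = 0.7522  (Exxon)
  w_2 = 0.508890·2.5643 + -0.057772·22.3540 = 0.0135  (Unilever)
Σw_i=1.0000  μᵀw=0.1750
σ²=wᵀΣw=λ₁·μ_p+λ₂ = 0.508890·0.175 + -0.057772 = 0.031283 ≈ 0.0313


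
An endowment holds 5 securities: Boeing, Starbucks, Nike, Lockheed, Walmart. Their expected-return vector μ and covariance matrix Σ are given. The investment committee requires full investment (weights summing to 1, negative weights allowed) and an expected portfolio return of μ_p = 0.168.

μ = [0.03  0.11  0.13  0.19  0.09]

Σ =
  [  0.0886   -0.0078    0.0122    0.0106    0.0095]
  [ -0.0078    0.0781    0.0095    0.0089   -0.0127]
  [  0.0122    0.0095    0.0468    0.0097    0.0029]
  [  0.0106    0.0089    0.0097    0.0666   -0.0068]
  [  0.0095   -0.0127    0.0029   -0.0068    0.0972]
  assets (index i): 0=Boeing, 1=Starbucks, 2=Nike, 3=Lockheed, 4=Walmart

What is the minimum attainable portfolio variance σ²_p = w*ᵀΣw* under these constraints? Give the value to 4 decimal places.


x=Σ⁻¹μ = [-0.2895  1.0341  2.0319  2.5883  1.2098]
y=Σ⁻¹𝟙 = [7.9168  12.5179  13.7141  11.2619  11.5286]
a=μᵀx=0.969880  b=𝟙ᵀx=6.574637  c=𝟙ᵀy=56.939302  D=ac−b²=11.998434
λ₁=(c·0.168−b)/D = (56.939302·0.168−6.574637)/11.998434 = 0.249296
λ₂=(a−b·0.168)/D = (0.969880−6.574637·0.168)/11.998434 = -0.011223
w* = 0.249296·x + -0.011223·y:
  w_0 = 0.249296·-0.2895 + -0.011223·7.9168 = -0.1610  (Boeing)
  w_1 = 0.249296·1.0341 + -0.011223·12.5179 = 0.1173  (Starbucks)
  w_2 = 0.249296·2.0319 + -0.011223·13.7141 = 0.3526  (Nike)
  w_3 = 0.249296·2.5883 + -0.011223·11.2619 = 0.5189  (Lockheed)
  w_4 = 0.249296·1.2098 + -0.011223·11.5286 = 0.1722  (Walmart)
Σw_i=1.0000  μᵀw=0.1680
σ²=wᵀΣw=λ₁·μ_p+λ₂ = 0.249296·0.168 + -0.011223 = 0.030659 ≈ 0.0307

0.0307


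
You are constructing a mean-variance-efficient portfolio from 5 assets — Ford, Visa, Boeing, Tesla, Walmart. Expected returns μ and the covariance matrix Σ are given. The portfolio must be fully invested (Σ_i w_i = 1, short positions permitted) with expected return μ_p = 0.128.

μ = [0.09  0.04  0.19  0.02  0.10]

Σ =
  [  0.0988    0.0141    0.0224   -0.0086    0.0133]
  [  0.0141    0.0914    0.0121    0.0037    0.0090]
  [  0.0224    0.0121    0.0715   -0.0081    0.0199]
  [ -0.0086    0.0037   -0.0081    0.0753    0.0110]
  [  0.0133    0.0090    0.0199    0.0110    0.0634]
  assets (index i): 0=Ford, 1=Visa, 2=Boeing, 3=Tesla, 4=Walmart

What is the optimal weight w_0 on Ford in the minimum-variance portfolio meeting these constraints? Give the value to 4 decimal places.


u=Σ⁻¹μ = [0.3130  -0.0170  2.4281  0.4653  0.6712]
v=Σ⁻¹𝟙 = [6.9724  7.2273  9.9574  13.6546  7.7897]
a=μᵀu=0.565249  b=𝟙ᵀu=3.860580  c=𝟙ᵀv=45.601421  D=ac−b²=10.872074
λ₁=(c·0.128−b)/D = (45.601421·0.128−3.860580)/10.872074 = 0.181787
λ₂=(a−b·0.128)/D = (0.565249−3.860580·0.128)/10.872074 = 0.006539
w* = 0.181787·u + 0.006539·v:
  w_0 = 0.181787·0.3130 + 0.006539·6.9724 = 0.1025  (Ford)
  w_1 = 0.181787·-0.0170 + 0.006539·7.2273 = 0.0442  (Visa)
  w_2 = 0.181787·2.4281 + 0.006539·9.9574 = 0.5065  (Boeing)
  w_3 = 0.181787·0.4653 + 0.006539·13.6546 = 0.1739  (Tesla)
  w_4 = 0.181787·0.6712 + 0.006539·7.7897 = 0.1730  (Walmart)
Σw_i=1.0000  μᵀw=0.1280
σ²=wᵀΣw=λ₁·μ_p+λ₂ = 0.181787·0.128 + 0.006539 = 0.029808 ≈ 0.0298

0.1025


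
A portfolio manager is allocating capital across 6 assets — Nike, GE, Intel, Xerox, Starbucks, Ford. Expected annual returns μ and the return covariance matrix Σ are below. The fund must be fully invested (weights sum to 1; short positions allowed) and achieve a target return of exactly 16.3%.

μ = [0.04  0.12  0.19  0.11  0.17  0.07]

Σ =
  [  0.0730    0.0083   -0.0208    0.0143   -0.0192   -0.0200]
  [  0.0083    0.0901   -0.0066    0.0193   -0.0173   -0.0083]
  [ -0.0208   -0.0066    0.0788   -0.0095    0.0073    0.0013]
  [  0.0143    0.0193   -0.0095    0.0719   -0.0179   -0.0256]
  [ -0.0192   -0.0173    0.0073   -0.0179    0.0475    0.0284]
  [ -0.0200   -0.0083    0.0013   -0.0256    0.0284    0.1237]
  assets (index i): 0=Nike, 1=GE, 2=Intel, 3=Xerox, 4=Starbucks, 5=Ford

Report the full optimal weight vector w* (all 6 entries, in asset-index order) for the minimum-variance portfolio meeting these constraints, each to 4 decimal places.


0.0269  0.1518  0.2564  0.1576  0.4915  -0.0842

u=Σ⁻¹μ = [2.2031  1.8981  2.9334  2.4250  5.4649  0.2658]
v=Σ⁻¹𝟙 = [25.6175  13.5712  19.5357  19.7440  35.4847  8.8705]
a=μᵀu=2.087617  b=𝟙ᵀu=15.190193  c=𝟙ᵀv=122.823527  D=ac−b²=25.666539
λ₁=(c·0.163−b)/D = (122.823527·0.163−15.190193)/25.666539 = 0.188184
λ₂=(a−b·0.163)/D = (2.087617−15.190193·0.163)/25.666539 = -0.015132
w* = 0.188184·u + -0.015132·v:
  w_0 = 0.188184·2.2031 + -0.015132·25.6175 = 0.0269  (Nike)
  w_1 = 0.188184·1.8981 + -0.015132·13.5712 = 0.1518  (GE)
  w_2 = 0.188184·2.9334 + -0.015132·19.5357 = 0.2564  (Intel)
  w_3 = 0.188184·2.4250 + -0.015132·19.7440 = 0.1576  (Xerox)
  w_4 = 0.188184·5.4649 + -0.015132·35.4847 = 0.4915  (Starbucks)
  w_5 = 0.188184·0.2658 + -0.015132·8.8705 = -0.0842  (Ford)
Σw_i=1.0000  μᵀw=0.1630
σ²=wᵀΣw=λ₁·μ_p+λ₂ = 0.188184·0.163 + -0.015132 = 0.015542 ≈ 0.0155


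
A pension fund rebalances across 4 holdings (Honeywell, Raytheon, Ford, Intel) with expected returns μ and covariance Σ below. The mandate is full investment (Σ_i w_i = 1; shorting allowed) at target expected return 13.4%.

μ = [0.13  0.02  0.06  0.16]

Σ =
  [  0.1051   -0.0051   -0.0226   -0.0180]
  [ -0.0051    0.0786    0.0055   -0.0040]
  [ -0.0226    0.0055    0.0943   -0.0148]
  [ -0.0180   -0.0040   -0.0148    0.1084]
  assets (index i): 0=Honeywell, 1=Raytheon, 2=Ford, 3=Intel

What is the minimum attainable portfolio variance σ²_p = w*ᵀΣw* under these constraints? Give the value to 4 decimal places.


x=Σ⁻¹μ = [1.8937  0.3821  1.3806  1.9931]
y=Σ⁻¹𝟙 = [16.0937  13.3911  15.9674  14.5717]
a=μᵀx=0.655549  b=𝟙ᵀx=5.649517  c=𝟙ᵀy=60.023932  D=ac−b²=7.431618
λ₁=(c·0.134−b)/D = (60.023932·0.134−5.649517)/7.431618 = 0.322095
λ₂=(a−b·0.134)/D = (0.655549−5.649517·0.134)/7.431618 = -0.013656
w* = 0.322095·x + -0.013656·y:
  w_0 = 0.322095·1.8937 + -0.013656·16.0937 = 0.3902  (Honeywell)
  w_1 = 0.322095·0.3821 + -0.013656·13.3911 = -0.0598  (Raytheon)
  w_2 = 0.322095·1.3806 + -0.013656·15.9674 = 0.2266  (Ford)
  w_3 = 0.322095·1.9931 + -0.013656·14.5717 = 0.4430  (Intel)
Σw_i=1.0000  μᵀw=0.1340
σ²=wᵀΣw=λ₁·μ_p+λ₂ = 0.322095·0.134 + -0.013656 = 0.029505 ≈ 0.0295

0.0295


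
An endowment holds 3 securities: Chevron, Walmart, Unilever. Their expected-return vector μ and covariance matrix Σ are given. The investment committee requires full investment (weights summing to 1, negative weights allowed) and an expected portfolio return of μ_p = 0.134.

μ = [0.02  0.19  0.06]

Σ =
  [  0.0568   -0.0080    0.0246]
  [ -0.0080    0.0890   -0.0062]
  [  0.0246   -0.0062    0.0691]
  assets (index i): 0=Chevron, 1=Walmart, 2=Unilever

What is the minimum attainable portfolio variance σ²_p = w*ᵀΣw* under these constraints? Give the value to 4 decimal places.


p=Σ⁻¹μ = [0.2399  2.2248  0.9825]
q=Σ⁻¹𝟙 = [15.0089  13.3041  10.3222]
a=μᵀp=0.486470  b=𝟙ᵀp=3.447300  c=𝟙ᵀq=38.635295  D=ac−b²=6.911026
λ₁=(c·0.134−b)/D = (38.635295·0.134−3.447300)/6.911026 = 0.250300
λ₂=(a−b·0.134)/D = (0.486470−3.447300·0.134)/6.911026 = 0.003550
w* = 0.250300·p + 0.003550·q:
  w_0 = 0.250300·0.2399 + 0.003550·15.0089 = 0.1133  (Chevron)
  w_1 = 0.250300·2.2248 + 0.003550·13.3041 = 0.6041  (Walmart)
  w_2 = 0.250300·0.9825 + 0.003550·10.3222 = 0.2826  (Unilever)
Σw_i=1.0000  μᵀw=0.1340
σ²=wᵀΣw=λ₁·μ_p+λ₂ = 0.250300·0.134 + 0.003550 = 0.037090 ≈ 0.0371

0.0371


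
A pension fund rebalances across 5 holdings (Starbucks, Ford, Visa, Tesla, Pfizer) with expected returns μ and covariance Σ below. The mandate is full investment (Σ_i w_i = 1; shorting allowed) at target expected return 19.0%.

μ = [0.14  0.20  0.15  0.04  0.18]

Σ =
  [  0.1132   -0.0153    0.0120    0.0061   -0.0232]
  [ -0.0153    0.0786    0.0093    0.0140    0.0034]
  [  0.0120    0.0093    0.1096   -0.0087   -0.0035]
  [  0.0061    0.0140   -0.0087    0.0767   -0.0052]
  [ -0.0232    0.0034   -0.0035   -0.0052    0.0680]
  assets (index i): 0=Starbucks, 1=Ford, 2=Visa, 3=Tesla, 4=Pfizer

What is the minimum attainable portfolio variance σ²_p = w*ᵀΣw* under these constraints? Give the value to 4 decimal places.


0.0241

p=Σ⁻¹μ = [2.1565  2.6624  1.0289  0.2057  3.3184]
q=Σ⁻¹𝟙 = [12.8780  11.1918  8.3742  12.2704  19.9093]
a=μᵀp=1.594263  b=𝟙ᵀp=9.371910  c=𝟙ᵀq=64.623800  D=ac−b²=15.194650
λ₁=(c·0.190−b)/D = (64.623800·0.190−9.371910)/15.194650 = 0.191292
λ₂=(a−b·0.190)/D = (1.594263−9.371910·0.190)/15.194650 = -0.012267
w* = 0.191292·p + -0.012267·q:
  w_0 = 0.191292·2.1565 + -0.012267·12.8780 = 0.2545  (Starbucks)
  w_1 = 0.191292·2.6624 + -0.012267·11.1918 = 0.3720  (Ford)
  w_2 = 0.191292·1.0289 + -0.012267·8.3742 = 0.0941  (Visa)
  w_3 = 0.191292·0.2057 + -0.012267·12.2704 = -0.1112  (Tesla)
  w_4 = 0.191292·3.3184 + -0.012267·19.9093 = 0.3905  (Pfizer)
Σw_i=1.0000  μᵀw=0.1900
σ²=wᵀΣw=λ₁·μ_p+λ₂ = 0.191292·0.190 + -0.012267 = 0.024078 ≈ 0.0241
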